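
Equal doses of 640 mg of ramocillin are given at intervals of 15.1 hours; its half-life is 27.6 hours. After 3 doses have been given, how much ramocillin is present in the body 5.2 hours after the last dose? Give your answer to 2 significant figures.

1200 mg

The 3 doses were given 35.4, 20.3, 5.2 hours ago.
Total = 640·(1/2)^(35.4/27.6) + 640·(1/2)^(20.3/27.6) + 640·(1/2)^(5.2/27.6)
      = 263.07 + 384.39 + 561.65 ≈ 1209.1 mg.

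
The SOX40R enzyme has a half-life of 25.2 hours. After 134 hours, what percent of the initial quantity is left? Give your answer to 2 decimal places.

n = 134/25.2 ≈ 5.3175 half-lives.
Fraction remaining = (1/2)^5.3175 ≈ 0.025078, i.e. 2.5078%.

2.51%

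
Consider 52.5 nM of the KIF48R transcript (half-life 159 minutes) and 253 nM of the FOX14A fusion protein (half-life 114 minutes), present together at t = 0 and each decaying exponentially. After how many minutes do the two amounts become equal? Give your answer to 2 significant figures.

Set 52.5·(1/2)^(t/159) = 253·(1/2)^(t/114).
Taking log₂: log₂(52.5/253) = t·(1/159 − 1/114).
log₂(0.20751) = -2.2687; 1/159 − 1/114 = -0.0024826.
t = -2.2687 / -0.0024826 ≈ 913.85 minutes.

910 minutes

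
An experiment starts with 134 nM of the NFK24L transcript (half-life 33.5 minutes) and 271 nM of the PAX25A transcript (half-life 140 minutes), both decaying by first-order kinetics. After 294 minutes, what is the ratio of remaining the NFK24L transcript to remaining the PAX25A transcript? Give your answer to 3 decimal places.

0.005

NFK24L transcript: 134 × (1/2)^(294/33.5) = 134 × (1/2)^8.7761 ≈ 0.30565 nM.
PAX25A transcript: 271 × (1/2)^(294/140) = 271 × (1/2)^2.1 ≈ 63.213 nM.
Ratio ≈ 0.30565 / 63.213 ≈ 0.0048353.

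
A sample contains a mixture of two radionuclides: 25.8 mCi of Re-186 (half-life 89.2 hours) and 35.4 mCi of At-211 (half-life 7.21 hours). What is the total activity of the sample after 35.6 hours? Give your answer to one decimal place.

Re-186: 25.8 × (1/2)^(35.6/89.2) = 25.8 × (1/2)^0.3991 ≈ 19.565 mCi.
At-211: 35.4 × (1/2)^(35.6/7.21) = 35.4 × (1/2)^4.9376 ≈ 1.1552 mCi.
Total = 19.565 + 1.1552 ≈ 20.72 mCi.

20.7 mCi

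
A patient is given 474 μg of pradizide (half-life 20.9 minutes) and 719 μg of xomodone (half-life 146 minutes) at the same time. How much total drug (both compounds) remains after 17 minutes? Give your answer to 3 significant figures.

pradizide: 474 × (1/2)^(17/20.9) = 474 × (1/2)^0.8134 ≈ 269.73 μg.
xomodone: 719 × (1/2)^(17/146) = 719 × (1/2)^0.11644 ≈ 663.25 μg.
Total = 269.73 + 663.25 ≈ 932.98 μg.

933 μg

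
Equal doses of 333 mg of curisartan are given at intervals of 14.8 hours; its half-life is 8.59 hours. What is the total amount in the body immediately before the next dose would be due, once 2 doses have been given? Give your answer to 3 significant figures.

131 mg

The 2 doses were given 29.6, 14.8 hours ago.
Total = 333·(1/2)^(29.6/8.59) + 333·(1/2)^(14.8/8.59)
      = 30.559 + 100.88 ≈ 131.44 mg.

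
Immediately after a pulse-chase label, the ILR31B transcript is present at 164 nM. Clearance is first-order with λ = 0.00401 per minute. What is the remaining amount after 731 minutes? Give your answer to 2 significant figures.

t½ = ln 2 / λ = 0.69315 / 0.00401 ≈ 172.85 minutes.
Number of half-lives: n = 731/172.85 ≈ 4.229.
Remaining = 164 × (1/2)^4.229 = 164 × 0.053327 ≈ 8.7456 nM.

8.7 nM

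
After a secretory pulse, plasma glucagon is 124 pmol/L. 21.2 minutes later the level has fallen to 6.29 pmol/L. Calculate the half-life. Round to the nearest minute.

5 minutes

A/A₀ = 6.29/124 ≈ 0.050726.
n = log₂(19.714) ≈ 4.3011 half-lives elapsed in 21.2 minutes.
t½ = 21.2/4.3011 ≈ 4.9289 minutes.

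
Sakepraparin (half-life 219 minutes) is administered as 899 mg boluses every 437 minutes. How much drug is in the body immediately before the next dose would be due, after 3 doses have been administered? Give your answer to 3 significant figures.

The 3 doses were given 1311, 874, 437 minutes ago.
Total = 899·(1/2)^(1311/219) + 899·(1/2)^(874/219) + 899·(1/2)^(437/219)
      = 14.181 + 56.544 + 225.46 ≈ 296.19 mg.

296 mg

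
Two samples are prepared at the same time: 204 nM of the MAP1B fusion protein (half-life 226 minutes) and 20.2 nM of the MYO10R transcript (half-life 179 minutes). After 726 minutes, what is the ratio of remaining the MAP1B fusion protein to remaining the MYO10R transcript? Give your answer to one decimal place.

MAP1B fusion protein: 204 × (1/2)^(726/226) = 204 × (1/2)^3.2124 ≈ 22.009 nM.
MYO10R transcript: 20.2 × (1/2)^(726/179) = 20.2 × (1/2)^4.0559 ≈ 1.2145 nM.
Ratio ≈ 22.009 / 1.2145 ≈ 18.121.

18.1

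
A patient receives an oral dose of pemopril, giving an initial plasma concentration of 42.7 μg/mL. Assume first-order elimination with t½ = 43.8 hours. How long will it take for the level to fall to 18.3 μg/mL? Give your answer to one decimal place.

Fraction remaining = 18.3/42.7 ≈ 0.42857.
n = log₂(42.7/18.3) = ln(2.3333)/ln 2 ≈ 1.2224 half-lives.
t = n × t½ = 1.2224 × 43.8 ≈ 53.541 hours.

53.5 hours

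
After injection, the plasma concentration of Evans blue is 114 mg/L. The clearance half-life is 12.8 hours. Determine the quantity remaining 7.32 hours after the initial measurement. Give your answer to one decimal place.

76.7 mg/L

Number of half-lives: n = 7.32/12.8 ≈ 0.57188.
Remaining = 114 × (1/2)^0.57188 = 114 × 0.67274 ≈ 76.693 mg/L.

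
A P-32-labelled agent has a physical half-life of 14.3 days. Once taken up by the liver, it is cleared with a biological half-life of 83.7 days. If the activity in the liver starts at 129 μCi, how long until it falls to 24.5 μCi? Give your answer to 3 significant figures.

1/t_eff = 1/t_phys + 1/t_biol = 1/14.3 + 1/83.7 = 0.081878 per day.
t_eff = 14.3 × 83.7 / (14.3 + 83.7) ≈ 12.213 days.
n = log₂(129/24.5) ≈ 2.3965; t = 2.3965 × 12.213 ≈ 29.27 days.

29.3 days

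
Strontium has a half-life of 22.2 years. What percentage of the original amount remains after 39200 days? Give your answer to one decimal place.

3.5%

39200 days = 107.397 years.
n = 107.397/22.2 ≈ 4.8377 half-lives.
Fraction remaining = (1/2)^4.8377 ≈ 0.034971, i.e. 3.4971%.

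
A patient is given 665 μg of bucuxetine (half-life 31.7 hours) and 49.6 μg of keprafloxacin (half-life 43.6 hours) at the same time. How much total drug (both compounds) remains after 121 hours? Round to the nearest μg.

54 μg

bucuxetine: 665 × (1/2)^(121/31.7) = 665 × (1/2)^3.817 ≈ 47.182 μg.
keprafloxacin: 49.6 × (1/2)^(121/43.6) = 49.6 × (1/2)^2.7752 ≈ 7.2453 μg.
Total = 47.182 + 7.2453 ≈ 54.428 μg.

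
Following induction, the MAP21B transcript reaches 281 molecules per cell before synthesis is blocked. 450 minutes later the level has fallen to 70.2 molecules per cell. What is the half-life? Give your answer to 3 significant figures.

A/A₀ = 70.2/281 ≈ 0.24982.
n = log₂(4.0028) ≈ 2.001 half-lives elapsed in 450 minutes.
t½ = 450/2.001 ≈ 224.88 minutes.

225 minutes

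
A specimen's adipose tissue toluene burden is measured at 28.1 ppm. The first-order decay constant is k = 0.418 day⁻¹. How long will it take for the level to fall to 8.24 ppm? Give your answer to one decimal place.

2.9 days

t½ = ln 2 / k = 0.69315 / 0.418 ≈ 1.6582 days.
Fraction remaining = 8.24/28.1 ≈ 0.29324.
n = log₂(28.1/8.24) = ln(3.4102)/ln 2 ≈ 1.7699 half-lives.
t = n × t½ = 1.7699 × 1.6582 ≈ 2.9349 days.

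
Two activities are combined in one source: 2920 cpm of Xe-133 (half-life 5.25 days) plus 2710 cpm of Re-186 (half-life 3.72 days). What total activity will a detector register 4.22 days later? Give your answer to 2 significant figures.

Xe-133: 2920 × (1/2)^(4.22/5.25) = 2920 × (1/2)^0.80381 ≈ 1672.7 cpm.
Re-186: 2710 × (1/2)^(4.22/3.72) = 2710 × (1/2)^1.1344 ≈ 1234.5 cpm.
Total = 1672.7 + 1234.5 ≈ 2907.1 cpm.

2900 cpm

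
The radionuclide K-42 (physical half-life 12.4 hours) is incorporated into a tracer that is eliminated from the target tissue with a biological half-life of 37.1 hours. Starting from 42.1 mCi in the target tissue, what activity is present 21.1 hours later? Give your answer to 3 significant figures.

8.73 mCi

1/t_eff = 1/t_phys + 1/t_biol = 1/12.4 + 1/37.1 = 0.1076 per hour.
t_eff = 12.4 × 37.1 / (12.4 + 37.1) ≈ 9.2937 hours.
Remaining = 42.1 × (1/2)^(21.1/9.2937) = 42.1 × (1/2)^2.2703 ≈ 8.7265 mCi.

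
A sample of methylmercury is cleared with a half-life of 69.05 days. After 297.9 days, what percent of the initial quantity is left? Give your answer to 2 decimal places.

n = 297.9/69.05 ≈ 4.3143 half-lives.
Fraction remaining = (1/2)^4.3143 ≈ 0.050266, i.e. 5.0266%.

5.03%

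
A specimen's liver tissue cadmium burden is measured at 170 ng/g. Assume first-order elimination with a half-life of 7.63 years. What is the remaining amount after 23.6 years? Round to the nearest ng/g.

20 ng/g

Number of half-lives: n = 23.6/7.63 ≈ 3.0931.
Remaining = 170 × (1/2)^3.0931 = 170 × 0.11719 ≈ 19.923 ng/g.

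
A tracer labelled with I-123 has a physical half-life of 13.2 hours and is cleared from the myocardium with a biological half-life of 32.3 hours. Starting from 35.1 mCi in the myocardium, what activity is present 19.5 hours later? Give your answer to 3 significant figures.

8.30 mCi

1/t_eff = 1/t_phys + 1/t_biol = 1/13.2 + 1/32.3 = 0.10672 per hour.
t_eff = 13.2 × 32.3 / (13.2 + 32.3) ≈ 9.3705 hours.
Remaining = 35.1 × (1/2)^(19.5/9.3705) = 35.1 × (1/2)^2.081 ≈ 8.296 mCi.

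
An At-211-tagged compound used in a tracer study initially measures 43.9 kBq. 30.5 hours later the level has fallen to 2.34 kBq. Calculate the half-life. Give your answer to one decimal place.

A/A₀ = 2.34/43.9 ≈ 0.053303.
n = log₂(18.761) ≈ 4.2296 half-lives elapsed in 30.5 hours.
t½ = 30.5/4.2296 ≈ 7.211 hours.

7.2 hours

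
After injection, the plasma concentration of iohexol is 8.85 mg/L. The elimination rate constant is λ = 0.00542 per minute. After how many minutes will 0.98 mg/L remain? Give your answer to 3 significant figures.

t½ = ln 2 / λ = 0.69315 / 0.00542 ≈ 127.89 minutes.
Fraction remaining = 0.98/8.85 ≈ 0.11073.
n = log₂(8.85/0.98) = ln(9.0306)/ln 2 ≈ 3.1748 half-lives.
t = n × t½ = 3.1748 × 127.89 ≈ 406.02 minutes.

406 minutes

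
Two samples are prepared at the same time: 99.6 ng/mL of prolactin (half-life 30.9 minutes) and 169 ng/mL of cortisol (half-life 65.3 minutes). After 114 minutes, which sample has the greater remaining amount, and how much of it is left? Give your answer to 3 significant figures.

prolactin: 99.6 × (1/2)^3.6893 ≈ 7.7208 ng/mL.
cortisol: 169 × (1/2)^1.7458 ≈ 50.391 ng/mL.
Cortisol has more remaining, at ≈ 50.391 ng/mL.

cortisol, 50.4 ng/mL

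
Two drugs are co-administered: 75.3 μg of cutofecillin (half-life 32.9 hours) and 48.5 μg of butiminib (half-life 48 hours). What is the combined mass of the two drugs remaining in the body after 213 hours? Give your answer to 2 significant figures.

3.1 μg

cutofecillin: 75.3 × (1/2)^(213/32.9) = 75.3 × (1/2)^6.4742 ≈ 0.84699 μg.
butiminib: 48.5 × (1/2)^(213/48) = 48.5 × (1/2)^4.4375 ≈ 2.2383 μg.
Total = 0.84699 + 2.2383 ≈ 3.0853 μg.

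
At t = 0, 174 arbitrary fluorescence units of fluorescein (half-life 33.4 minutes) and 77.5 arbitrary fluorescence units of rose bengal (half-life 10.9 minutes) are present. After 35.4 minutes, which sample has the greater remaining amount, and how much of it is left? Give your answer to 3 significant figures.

fluorescein: 174 × (1/2)^1.0599 ≈ 83.463 arbitrary fluorescence units.
rose bengal: 77.5 × (1/2)^3.2477 ≈ 8.1591 arbitrary fluorescence units.
Fluorescein has more remaining, at ≈ 83.463 arbitrary fluorescence units.

fluorescein, 83.5 arbitrary fluorescence units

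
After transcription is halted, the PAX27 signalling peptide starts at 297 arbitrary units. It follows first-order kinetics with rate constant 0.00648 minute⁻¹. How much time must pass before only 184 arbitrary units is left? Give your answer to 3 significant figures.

t½ = ln 2 / k = 0.69315 / 0.00648 ≈ 106.97 minutes.
Fraction remaining = 184/297 ≈ 0.61953.
n = log₂(297/184) = ln(1.6141)/ln 2 ≈ 0.69076 half-lives.
t = n × t½ = 0.69076 × 106.97 ≈ 73.888 minutes.

73.9 minutes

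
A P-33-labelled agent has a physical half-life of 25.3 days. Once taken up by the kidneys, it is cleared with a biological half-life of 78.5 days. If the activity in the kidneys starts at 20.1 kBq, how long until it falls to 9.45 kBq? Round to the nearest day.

21 days

1/t_eff = 1/t_phys + 1/t_biol = 1/25.3 + 1/78.5 = 0.052265 per day.
t_eff = 25.3 × 78.5 / (25.3 + 78.5) ≈ 19.133 days.
n = log₂(20.1/9.45) ≈ 1.0888; t = 1.0888 × 19.133 ≈ 20.833 days.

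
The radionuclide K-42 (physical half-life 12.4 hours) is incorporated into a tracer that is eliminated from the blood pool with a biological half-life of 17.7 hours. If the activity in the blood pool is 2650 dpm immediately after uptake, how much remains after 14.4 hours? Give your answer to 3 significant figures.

1/t_eff = 1/t_phys + 1/t_biol = 1/12.4 + 1/17.7 = 0.13714 per hour.
t_eff = 12.4 × 17.7 / (12.4 + 17.7) ≈ 7.2917 hours.
Remaining = 2650 × (1/2)^(14.4/7.2917) = 2650 × (1/2)^1.9748 ≈ 674.15 dpm.

674 dpm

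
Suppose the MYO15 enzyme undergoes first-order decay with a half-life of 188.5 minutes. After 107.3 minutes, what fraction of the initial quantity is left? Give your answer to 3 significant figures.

0.674

n = 107.3/188.5 ≈ 0.56923 half-lives.
Fraction remaining = (1/2)^0.56923 ≈ 0.67398.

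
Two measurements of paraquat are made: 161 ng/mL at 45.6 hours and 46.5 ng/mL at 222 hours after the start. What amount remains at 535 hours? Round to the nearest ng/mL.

5 ng/mL

Over Δt = 222 − 45.6 = 176.4 hours, the level fell by a factor of 161/46.5 ≈ 3.4624.
n = log₂(3.4624) ≈ 1.7918 half-lives, so t½ = 176.4/1.7918 ≈ 98.451 hours.
From t = 222 to t = 535: 46.5 × (1/2)^((535−222)/98.451) ≈ 5.1334 ng/mL.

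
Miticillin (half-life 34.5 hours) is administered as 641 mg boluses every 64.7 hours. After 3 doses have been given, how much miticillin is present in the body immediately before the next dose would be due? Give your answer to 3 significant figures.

The 3 doses were given 194.1, 129.4, 64.7 hours ago.
Total = 641·(1/2)^(194.1/34.5) + 641·(1/2)^(129.4/34.5) + 641·(1/2)^(64.7/34.5)
      = 12.979 + 47.619 + 174.71 ≈ 235.31 mg.

235 mg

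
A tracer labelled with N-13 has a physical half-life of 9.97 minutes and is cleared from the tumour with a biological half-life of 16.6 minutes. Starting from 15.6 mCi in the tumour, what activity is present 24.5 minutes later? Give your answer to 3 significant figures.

1/t_eff = 1/t_phys + 1/t_biol = 1/9.97 + 1/16.6 = 0.16054 per minute.
t_eff = 9.97 × 16.6 / (9.97 + 16.6) ≈ 6.2289 minutes.
Remaining = 15.6 × (1/2)^(24.5/6.2289) = 15.6 × (1/2)^3.9333 ≈ 1.0212 mCi.

1.02 mCi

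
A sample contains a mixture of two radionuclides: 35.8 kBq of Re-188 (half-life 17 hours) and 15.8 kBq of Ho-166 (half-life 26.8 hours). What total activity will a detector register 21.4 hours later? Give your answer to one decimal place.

Re-188: 35.8 × (1/2)^(21.4/17) = 35.8 × (1/2)^1.2588 ≈ 14.96 kBq.
Ho-166: 15.8 × (1/2)^(21.4/26.8) = 15.8 × (1/2)^0.79851 ≈ 9.0841 kBq.
Total = 14.96 + 9.0841 ≈ 24.044 kBq.

24.0 kBq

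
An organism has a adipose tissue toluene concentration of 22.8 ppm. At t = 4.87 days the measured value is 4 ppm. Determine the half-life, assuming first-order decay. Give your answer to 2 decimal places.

A/A₀ = 4/22.8 ≈ 0.17544.
n = log₂(5.7) ≈ 2.511 half-lives elapsed in 4.87 days.
t½ = 4.87/2.511 ≈ 1.9395 days.

1.94 days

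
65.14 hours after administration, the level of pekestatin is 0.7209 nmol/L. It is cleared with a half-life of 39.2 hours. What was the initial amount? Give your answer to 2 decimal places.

Number of half-lives elapsed: n = 65.14/39.2 ≈ 1.6617.
A₀ = A × 2^n = 0.7209 × 2^1.6617 = 0.7209 × 3.164 ≈ 2.2809 nmol/L.

2.28 nmol/L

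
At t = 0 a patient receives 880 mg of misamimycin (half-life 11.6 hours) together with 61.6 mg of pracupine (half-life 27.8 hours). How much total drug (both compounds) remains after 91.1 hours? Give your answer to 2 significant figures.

misamimycin: 880 × (1/2)^(91.1/11.6) = 880 × (1/2)^7.8534 ≈ 3.805 mg.
pracupine: 61.6 × (1/2)^(91.1/27.8) = 61.6 × (1/2)^3.277 ≈ 6.3549 mg.
Total = 3.805 + 6.3549 ≈ 10.16 mg.

10 mg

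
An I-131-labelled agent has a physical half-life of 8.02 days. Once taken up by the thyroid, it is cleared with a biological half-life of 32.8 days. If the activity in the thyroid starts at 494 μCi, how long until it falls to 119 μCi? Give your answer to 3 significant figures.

13.2 days

1/t_eff = 1/t_phys + 1/t_biol = 1/8.02 + 1/32.8 = 0.15518 per day.
t_eff = 8.02 × 32.8 / (8.02 + 32.8) ≈ 6.4443 days.
n = log₂(494/119) ≈ 2.0535; t = 2.0535 × 6.4443 ≈ 13.234 days.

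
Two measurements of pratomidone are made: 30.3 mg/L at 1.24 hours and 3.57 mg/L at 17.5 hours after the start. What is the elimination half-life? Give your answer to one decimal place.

5.3 hours

Over Δt = 17.5 − 1.24 = 16.26 hours, the level fell by a factor of 30.3/3.57 ≈ 8.4874.
n = log₂(8.4874) ≈ 3.0853 half-lives, so t½ = 16.26/3.0853 ≈ 5.2701 hours.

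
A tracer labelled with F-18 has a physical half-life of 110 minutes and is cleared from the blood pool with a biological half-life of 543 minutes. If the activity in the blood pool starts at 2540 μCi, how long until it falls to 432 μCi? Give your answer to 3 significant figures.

1/t_eff = 1/t_phys + 1/t_biol = 1/110 + 1/543 = 0.010933 per minute.
t_eff = 110 × 543 / (110 + 543) ≈ 91.47 minutes.
n = log₂(2540/432) ≈ 2.5557; t = 2.5557 × 91.47 ≈ 233.77 minutes.

234 minutes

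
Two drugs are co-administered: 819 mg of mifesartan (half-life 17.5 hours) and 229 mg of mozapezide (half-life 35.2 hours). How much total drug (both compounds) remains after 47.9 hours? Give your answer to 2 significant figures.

mifesartan: 819 × (1/2)^(47.9/17.5) = 819 × (1/2)^2.7371 ≈ 122.83 mg.
mozapezide: 229 × (1/2)^(47.9/35.2) = 229 × (1/2)^1.3608 ≈ 89.165 mg.
Total = 122.83 + 89.165 ≈ 212 mg.

210 mg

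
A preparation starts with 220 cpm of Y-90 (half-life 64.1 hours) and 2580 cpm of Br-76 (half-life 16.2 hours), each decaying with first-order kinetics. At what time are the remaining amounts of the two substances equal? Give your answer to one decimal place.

Set 220·(1/2)^(t/64.1) = 2580·(1/2)^(t/16.2).
Taking log₂: log₂(220/2580) = t·(1/64.1 − 1/16.2).
log₂(0.085271) = -3.5518; 1/64.1 − 1/16.2 = -0.046128.
t = -3.5518 / -0.046128 ≈ 76.999 hours.

77.0 hours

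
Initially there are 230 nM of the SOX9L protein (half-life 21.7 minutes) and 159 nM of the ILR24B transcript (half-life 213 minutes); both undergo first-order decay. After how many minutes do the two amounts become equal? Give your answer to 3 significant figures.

12.9 minutes

Set 230·(1/2)^(t/21.7) = 159·(1/2)^(t/213).
Taking log₂: log₂(230/159) = t·(1/21.7 − 1/213).
log₂(1.4465) = 0.53261; 1/21.7 − 1/213 = 0.041388.
t = 0.53261 / 0.041388 ≈ 12.869 minutes.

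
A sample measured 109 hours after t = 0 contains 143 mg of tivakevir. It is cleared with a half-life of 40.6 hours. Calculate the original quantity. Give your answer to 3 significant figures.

Number of half-lives elapsed: n = 109/40.6 ≈ 2.6847.
A₀ = A × 2^n = 143 × 2^2.6847 = 143 × 6.4296 ≈ 919.43 mg.

919 mg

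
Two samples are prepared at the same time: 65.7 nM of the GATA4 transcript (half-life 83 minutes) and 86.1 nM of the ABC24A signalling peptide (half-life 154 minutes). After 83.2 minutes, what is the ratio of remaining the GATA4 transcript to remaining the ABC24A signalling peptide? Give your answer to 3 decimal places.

GATA4 transcript: 65.7 × (1/2)^(83.2/83) = 65.7 × (1/2)^1.0024 ≈ 32.795 nM.
ABC24A signalling peptide: 86.1 × (1/2)^(83.2/154) = 86.1 × (1/2)^0.54026 ≈ 59.206 nM.
Ratio ≈ 32.795 / 59.206 ≈ 0.55391.

0.554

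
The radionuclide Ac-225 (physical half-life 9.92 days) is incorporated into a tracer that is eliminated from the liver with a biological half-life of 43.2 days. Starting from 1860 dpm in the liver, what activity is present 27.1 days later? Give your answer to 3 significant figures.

181 dpm

1/t_eff = 1/t_phys + 1/t_biol = 1/9.92 + 1/43.2 = 0.12395 per day.
t_eff = 9.92 × 43.2 / (9.92 + 43.2) ≈ 8.0675 days.
Remaining = 1860 × (1/2)^(27.1/8.0675) = 1860 × (1/2)^3.3592 ≈ 181.26 dpm.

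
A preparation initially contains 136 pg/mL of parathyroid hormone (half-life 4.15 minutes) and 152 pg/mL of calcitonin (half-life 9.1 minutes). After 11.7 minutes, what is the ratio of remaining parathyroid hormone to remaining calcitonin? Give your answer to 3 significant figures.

0.309

parathyroid hormone: 136 × (1/2)^(11.7/4.15) = 136 × (1/2)^2.8193 ≈ 19.269 pg/mL.
calcitonin: 152 × (1/2)^(11.7/9.1) = 152 × (1/2)^1.2857 ≈ 62.345 pg/mL.
Ratio ≈ 19.269 / 62.345 ≈ 0.30906.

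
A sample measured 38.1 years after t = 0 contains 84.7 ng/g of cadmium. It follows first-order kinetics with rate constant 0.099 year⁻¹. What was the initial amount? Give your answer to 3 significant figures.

t½ = ln 2 / k = 0.69315 / 0.099 ≈ 7.0015 years.
Number of half-lives elapsed: n = 38.1/7.0015 ≈ 5.4417.
A₀ = A × 2^n = 84.7 × 2^5.4417 = 84.7 × 43.463 ≈ 3681.3 ng/g.

3680 ng/g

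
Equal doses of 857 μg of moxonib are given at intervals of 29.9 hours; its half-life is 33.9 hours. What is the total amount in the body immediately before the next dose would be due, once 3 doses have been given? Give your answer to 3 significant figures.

The 3 doses were given 89.7, 59.8, 29.9 hours ago.
Total = 857·(1/2)^(89.7/33.9) + 857·(1/2)^(59.8/33.9) + 857·(1/2)^(29.9/33.9)
      = 136.91 + 252.33 + 465.02 ≈ 854.26 μg.

854 μg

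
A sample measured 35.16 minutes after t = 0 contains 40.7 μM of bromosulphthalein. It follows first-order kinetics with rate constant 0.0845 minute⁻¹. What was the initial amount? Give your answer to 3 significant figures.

t½ = ln 2 / λ = 0.69315 / 0.0845 ≈ 8.2029 minutes.
Number of half-lives elapsed: n = 35.16/8.2029 ≈ 4.2863.
A₀ = A × 2^n = 40.7 × 2^4.2863 = 40.7 × 19.512 ≈ 794.13 μM.

794 μM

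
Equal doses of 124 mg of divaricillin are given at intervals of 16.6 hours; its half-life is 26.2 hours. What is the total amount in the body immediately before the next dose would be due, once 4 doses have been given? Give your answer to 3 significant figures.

186 mg

The 4 doses were given 66.4, 49.8, 33.2, 16.6 hours ago.
Total = 124·(1/2)^(66.4/26.2) + 124·(1/2)^(49.8/26.2) + 124·(1/2)^(33.2/26.2) + 124·(1/2)^(16.6/26.2)
      = 21.405 + 33.207 + 51.519 + 79.927 ≈ 186.06 mg.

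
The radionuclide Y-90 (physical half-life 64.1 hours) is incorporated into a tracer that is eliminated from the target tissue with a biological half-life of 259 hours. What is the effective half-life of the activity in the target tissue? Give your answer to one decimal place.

1/t_eff = 1/t_phys + 1/t_biol = 1/64.1 + 1/259 = 0.019462 per hour.
t_eff = 64.1 × 259 / (64.1 + 259) ≈ 51.383 hours.

51.4 hours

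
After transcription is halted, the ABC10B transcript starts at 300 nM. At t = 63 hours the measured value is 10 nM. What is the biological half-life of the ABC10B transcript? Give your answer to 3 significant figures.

12.8 hours

A/A₀ = 10/300 ≈ 0.033333.
n = log₂(30) ≈ 4.9069 half-lives elapsed in 63 hours.
t½ = 63/4.9069 ≈ 12.839 hours.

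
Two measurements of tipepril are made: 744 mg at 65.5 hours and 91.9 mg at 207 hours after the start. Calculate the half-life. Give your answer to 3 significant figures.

46.9 hours

Over Δt = 207 − 65.5 = 141.5 hours, the level fell by a factor of 744/91.9 ≈ 8.0958.
n = log₂(8.0958) ≈ 3.0172 half-lives, so t½ = 141.5/3.0172 ≈ 46.898 hours.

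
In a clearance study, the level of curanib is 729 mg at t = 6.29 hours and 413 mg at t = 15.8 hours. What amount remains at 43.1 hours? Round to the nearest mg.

81 mg

Over Δt = 15.8 − 6.29 = 9.51 hours, the level fell by a factor of 729/413 ≈ 1.7651.
n = log₂(1.7651) ≈ 0.81978 half-lives, so t½ = 9.51/0.81978 ≈ 11.601 hours.
From t = 15.8 to t = 43.1: 413 × (1/2)^((43.1−15.8)/11.601) ≈ 80.823 mg.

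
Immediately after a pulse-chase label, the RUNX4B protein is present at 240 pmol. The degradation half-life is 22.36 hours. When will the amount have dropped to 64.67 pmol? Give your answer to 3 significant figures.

42.3 hours

Fraction remaining = 64.67/240 ≈ 0.26946.
n = log₂(240/64.67) = ln(3.7111)/ln 2 ≈ 1.8919 half-lives.
t = n × t½ = 1.8919 × 22.36 ≈ 42.302 hours.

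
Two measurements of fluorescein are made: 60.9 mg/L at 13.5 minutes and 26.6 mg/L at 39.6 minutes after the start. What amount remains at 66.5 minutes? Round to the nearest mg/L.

11 mg/L

Over Δt = 39.6 − 13.5 = 26.1 minutes, the level fell by a factor of 60.9/26.6 ≈ 2.2895.
n = log₂(2.2895) ≈ 1.195 half-lives, so t½ = 26.1/1.195 ≈ 21.841 minutes.
From t = 39.6 to t = 66.5: 26.6 × (1/2)^((66.5−39.6)/21.841) ≈ 11.327 mg/L.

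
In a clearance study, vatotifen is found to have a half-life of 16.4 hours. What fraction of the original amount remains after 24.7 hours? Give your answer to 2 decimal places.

n = 24.7/16.4 ≈ 1.5061 half-lives.
Fraction remaining = (1/2)^1.5061 ≈ 0.35206.

0.35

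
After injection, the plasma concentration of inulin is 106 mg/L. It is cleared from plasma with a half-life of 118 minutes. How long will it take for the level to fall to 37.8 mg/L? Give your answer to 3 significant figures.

Fraction remaining = 37.8/106 ≈ 0.3566.
n = log₂(106/37.8) = ln(2.8042)/ln 2 ≈ 1.4876 half-lives.
t = n × t½ = 1.4876 × 118 ≈ 175.54 minutes.

176 minutes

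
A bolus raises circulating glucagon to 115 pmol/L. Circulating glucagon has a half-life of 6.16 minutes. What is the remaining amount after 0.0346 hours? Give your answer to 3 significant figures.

91.0 pmol/L

Convert the elapsed time: 0.0346 hours = 2.076 minutes.
Number of half-lives: n = 2.076/6.16 ≈ 0.33701.
Remaining = 115 × (1/2)^0.33701 = 115 × 0.79168 ≈ 91.043 pmol/L.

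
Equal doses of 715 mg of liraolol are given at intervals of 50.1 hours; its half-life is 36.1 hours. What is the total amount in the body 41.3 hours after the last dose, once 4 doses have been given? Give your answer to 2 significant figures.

510 mg

The 4 doses were given 191.6, 141.5, 91.4, 41.3 hours ago.
Total = 715·(1/2)^(191.6/36.1) + 715·(1/2)^(141.5/36.1) + 715·(1/2)^(91.4/36.1) + 715·(1/2)^(41.3/36.1)
      = 18.055 + 47.246 + 123.64 + 323.53 ≈ 512.47 mg.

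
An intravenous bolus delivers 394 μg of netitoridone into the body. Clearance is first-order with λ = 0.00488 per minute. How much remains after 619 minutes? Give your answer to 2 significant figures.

19 μg

t½ = ln 2 / λ = 0.69315 / 0.00488 ≈ 142.04 minutes.
Number of half-lives: n = 619/142.04 ≈ 4.358.
Remaining = 394 × (1/2)^4.358 = 394 × 0.048766 ≈ 19.214 μg.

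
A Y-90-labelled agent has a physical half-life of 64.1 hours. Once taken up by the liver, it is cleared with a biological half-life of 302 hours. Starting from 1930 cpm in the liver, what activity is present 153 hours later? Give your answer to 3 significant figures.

1/t_eff = 1/t_phys + 1/t_biol = 1/64.1 + 1/302 = 0.018912 per hour.
t_eff = 64.1 × 302 / (64.1 + 302) ≈ 52.877 hours.
Remaining = 1930 × (1/2)^(153/52.877) = 1930 × (1/2)^2.8935 ≈ 259.73 cpm.

260 cpm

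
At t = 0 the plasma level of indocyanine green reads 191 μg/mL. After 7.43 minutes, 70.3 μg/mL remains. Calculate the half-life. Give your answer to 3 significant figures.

A/A₀ = 70.3/191 ≈ 0.36806.
n = log₂(2.7169) ≈ 1.442 half-lives elapsed in 7.43 minutes.
t½ = 7.43/1.442 ≈ 5.1527 minutes.

5.15 minutes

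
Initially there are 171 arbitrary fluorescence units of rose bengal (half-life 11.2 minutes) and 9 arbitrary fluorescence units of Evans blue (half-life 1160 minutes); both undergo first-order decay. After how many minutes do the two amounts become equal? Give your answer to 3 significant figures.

Set 171·(1/2)^(t/11.2) = 9·(1/2)^(t/1160).
Taking log₂: log₂(171/9) = t·(1/11.2 − 1/1160).
log₂(19) = 4.2479; 1/11.2 − 1/1160 = 0.088424.
t = 4.2479 / 0.088424 ≈ 48.041 minutes.

48.0 minutes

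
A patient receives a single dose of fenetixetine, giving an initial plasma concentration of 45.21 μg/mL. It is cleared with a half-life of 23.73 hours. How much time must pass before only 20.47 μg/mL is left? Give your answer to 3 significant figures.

27.1 hours

Fraction remaining = 20.47/45.21 ≈ 0.45278.
n = log₂(45.21/20.47) = ln(2.2086)/ln 2 ≈ 1.1431 half-lives.
t = n × t½ = 1.1431 × 23.73 ≈ 27.126 hours.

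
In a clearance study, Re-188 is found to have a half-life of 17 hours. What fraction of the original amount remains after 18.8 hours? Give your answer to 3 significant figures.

0.465

n = 18.8/17 ≈ 1.1059 half-lives.
Fraction remaining = (1/2)^1.1059 ≈ 0.46462.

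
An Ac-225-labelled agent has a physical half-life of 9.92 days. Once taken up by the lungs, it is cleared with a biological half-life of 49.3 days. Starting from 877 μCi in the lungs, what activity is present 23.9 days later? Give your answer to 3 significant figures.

1/t_eff = 1/t_phys + 1/t_biol = 1/9.92 + 1/49.3 = 0.12109 per day.
t_eff = 9.92 × 49.3 / (9.92 + 49.3) ≈ 8.2583 days.
Remaining = 877 × (1/2)^(23.9/8.2583) = 877 × (1/2)^2.8941 ≈ 117.98 μCi.

118 μCi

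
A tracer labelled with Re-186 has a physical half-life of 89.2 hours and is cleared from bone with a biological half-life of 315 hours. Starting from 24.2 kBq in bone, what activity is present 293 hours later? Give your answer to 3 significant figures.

1/t_eff = 1/t_phys + 1/t_biol = 1/89.2 + 1/315 = 0.014385 per hour.
t_eff = 89.2 × 315 / (89.2 + 315) ≈ 69.515 hours.
Remaining = 24.2 × (1/2)^(293/69.515) = 24.2 × (1/2)^4.2149 ≈ 1.3032 kBq.

1.30 kBq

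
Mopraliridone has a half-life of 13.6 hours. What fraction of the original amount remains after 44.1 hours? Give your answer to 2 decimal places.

n = 44.1/13.6 ≈ 3.2426 half-lives.
Fraction remaining = (1/2)^3.2426 ≈ 0.10565.

0.11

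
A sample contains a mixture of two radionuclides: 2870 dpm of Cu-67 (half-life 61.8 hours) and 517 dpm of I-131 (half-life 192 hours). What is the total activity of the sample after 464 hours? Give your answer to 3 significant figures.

Cu-67: 2870 × (1/2)^(464/61.8) = 2870 × (1/2)^7.5081 ≈ 15.766 dpm.
I-131: 517 × (1/2)^(464/192) = 517 × (1/2)^2.4167 ≈ 96.828 dpm.
Total = 15.766 + 96.828 ≈ 112.59 dpm.

113 dpm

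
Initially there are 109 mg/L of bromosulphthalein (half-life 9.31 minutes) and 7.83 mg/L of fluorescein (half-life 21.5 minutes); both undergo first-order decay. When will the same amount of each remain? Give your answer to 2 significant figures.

Set 109·(1/2)^(t/9.31) = 7.83·(1/2)^(t/21.5).
Taking log₂: log₂(109/7.83) = t·(1/9.31 − 1/21.5).
log₂(13.921) = 3.7992; 1/9.31 − 1/21.5 = 0.0609.
t = 3.7992 / 0.0609 ≈ 62.384 minutes.

62 minutes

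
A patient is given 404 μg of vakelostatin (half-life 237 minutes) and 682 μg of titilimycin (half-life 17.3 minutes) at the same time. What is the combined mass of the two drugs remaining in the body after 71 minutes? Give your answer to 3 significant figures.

368 μg

vakelostatin: 404 × (1/2)^(71/237) = 404 × (1/2)^0.29958 ≈ 328.25 μg.
titilimycin: 682 × (1/2)^(71/17.3) = 682 × (1/2)^4.104 ≈ 39.659 μg.
Total = 328.25 + 39.659 ≈ 367.91 μg.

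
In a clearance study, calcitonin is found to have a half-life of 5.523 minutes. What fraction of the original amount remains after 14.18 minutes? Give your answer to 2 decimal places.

n = 14.18/5.523 ≈ 2.5674 half-lives.
Fraction remaining = (1/2)^2.5674 ≈ 0.1687.

0.17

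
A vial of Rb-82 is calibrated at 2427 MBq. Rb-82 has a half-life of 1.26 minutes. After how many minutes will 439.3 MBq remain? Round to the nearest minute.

Fraction remaining = 439.3/2427 ≈ 0.18101.
n = log₂(2427/439.3) = ln(5.5247)/ln 2 ≈ 2.4659 half-lives.
t = n × t½ = 2.4659 × 1.26 ≈ 3.107 minutes.

3 minutes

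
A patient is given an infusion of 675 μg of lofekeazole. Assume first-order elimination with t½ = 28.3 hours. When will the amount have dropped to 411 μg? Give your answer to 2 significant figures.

Fraction remaining = 411/675 ≈ 0.60889.
n = log₂(675/411) = ln(1.6423)/ln 2 ≈ 0.71575 half-lives.
t = n × t½ = 0.71575 × 28.3 ≈ 20.256 hours.

20 hours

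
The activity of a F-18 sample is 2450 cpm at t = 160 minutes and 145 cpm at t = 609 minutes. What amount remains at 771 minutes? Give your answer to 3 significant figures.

Over Δt = 609 − 160 = 449 minutes, the level fell by a factor of 2450/145 ≈ 16.897.
n = log₂(16.897) ≈ 4.0787 half-lives, so t½ = 449/4.0787 ≈ 110.09 minutes.
From t = 609 to t = 771: 145 × (1/2)^((771−609)/110.09) ≈ 52.285 cpm.

52.3 cpm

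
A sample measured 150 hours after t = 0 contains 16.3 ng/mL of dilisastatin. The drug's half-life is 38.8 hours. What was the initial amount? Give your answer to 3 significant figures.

238 ng/mL

Number of half-lives elapsed: n = 150/38.8 ≈ 3.866.
A₀ = A × 2^n = 16.3 × 2^3.866 = 16.3 × 14.581 ≈ 237.66 ng/mL.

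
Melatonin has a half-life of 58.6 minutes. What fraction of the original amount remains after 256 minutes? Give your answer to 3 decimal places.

n = 256/58.6 ≈ 4.3686 half-lives.
Fraction remaining = (1/2)^4.3686 ≈ 0.048408.

0.048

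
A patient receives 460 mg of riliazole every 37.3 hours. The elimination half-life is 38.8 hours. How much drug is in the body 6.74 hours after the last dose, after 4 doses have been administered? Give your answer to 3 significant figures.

780 mg

The 4 doses were given 118.64, 81.34, 44.04, 6.74 hours ago.
Total = 460·(1/2)^(118.64/38.8) + 460·(1/2)^(81.34/38.8) + 460·(1/2)^(44.04/38.8) + 460·(1/2)^(6.74/38.8)
      = 55.244 + 107.57 + 209.45 + 407.82 ≈ 780.08 mg.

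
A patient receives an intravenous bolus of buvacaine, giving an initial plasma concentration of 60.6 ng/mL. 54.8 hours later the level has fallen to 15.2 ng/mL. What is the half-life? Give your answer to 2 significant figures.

27 hours

A/A₀ = 15.2/60.6 ≈ 0.25083.
n = log₂(3.9868) ≈ 1.9952 half-lives elapsed in 54.8 hours.
t½ = 54.8/1.9952 ≈ 27.465 hours.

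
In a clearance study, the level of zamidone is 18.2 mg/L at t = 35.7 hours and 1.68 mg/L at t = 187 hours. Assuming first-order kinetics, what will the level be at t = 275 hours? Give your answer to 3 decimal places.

Over Δt = 187 − 35.7 = 151.3 hours, the level fell by a factor of 18.2/1.68 ≈ 10.833.
n = log₂(10.833) ≈ 3.4374 half-lives, so t½ = 151.3/3.4374 ≈ 44.016 hours.
From t = 187 to t = 275: 1.68 × (1/2)^((275−187)/44.016) ≈ 0.42021 mg/L.

0.420 mg/L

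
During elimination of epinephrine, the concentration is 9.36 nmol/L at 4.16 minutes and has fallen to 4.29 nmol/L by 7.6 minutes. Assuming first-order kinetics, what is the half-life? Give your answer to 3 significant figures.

3.06 minutes

Over Δt = 7.6 − 4.16 = 3.44 minutes, the level fell by a factor of 9.36/4.29 ≈ 2.1818.
n = log₂(2.1818) ≈ 1.1255 half-lives, so t½ = 3.44/1.1255 ≈ 3.0563 minutes.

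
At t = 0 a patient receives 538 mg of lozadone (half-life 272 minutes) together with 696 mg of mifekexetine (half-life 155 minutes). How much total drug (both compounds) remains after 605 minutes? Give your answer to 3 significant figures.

162 mg

lozadone: 538 × (1/2)^(605/272) = 538 × (1/2)^2.2243 ≈ 115.14 mg.
mifekexetine: 696 × (1/2)^(605/155) = 696 × (1/2)^3.9032 ≈ 46.518 mg.
Total = 115.14 + 46.518 ≈ 161.65 mg.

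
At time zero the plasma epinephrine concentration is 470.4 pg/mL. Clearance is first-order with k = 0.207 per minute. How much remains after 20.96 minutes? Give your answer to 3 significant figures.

t½ = ln 2 / k = 0.69315 / 0.207 ≈ 3.3485 minutes.
Number of half-lives: n = 20.96/3.3485 ≈ 6.2594.
Remaining = 470.4 × (1/2)^6.2594 = 470.4 × 0.013053 ≈ 6.1402 pg/mL.

6.14 pg/mL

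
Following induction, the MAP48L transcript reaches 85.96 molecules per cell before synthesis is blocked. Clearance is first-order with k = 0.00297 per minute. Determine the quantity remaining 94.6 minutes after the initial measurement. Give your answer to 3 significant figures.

t½ = ln 2 / k = 0.69315 / 0.00297 ≈ 233.38 minutes.
Number of half-lives: n = 94.6/233.38 ≈ 0.40534.
Remaining = 85.96 × (1/2)^0.40534 = 85.96 × 0.75506 ≈ 64.905 molecules per cell.

64.9 molecules per cell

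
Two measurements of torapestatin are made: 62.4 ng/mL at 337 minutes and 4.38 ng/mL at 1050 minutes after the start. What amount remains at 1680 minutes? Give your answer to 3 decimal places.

0.419 ng/mL

Over Δt = 1050 − 337 = 713 minutes, the level fell by a factor of 62.4/4.38 ≈ 14.247.
n = log₂(14.247) ≈ 3.8325 half-lives, so t½ = 713/3.8325 ≈ 186.04 minutes.
From t = 1050 to t = 1680: 4.38 × (1/2)^((1680−1050)/186.04) ≈ 0.41886 ng/mL.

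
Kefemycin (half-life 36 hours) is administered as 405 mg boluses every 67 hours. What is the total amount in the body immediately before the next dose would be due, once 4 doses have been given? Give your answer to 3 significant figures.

The 4 doses were given 268, 201, 134, 67 hours ago.
Total = 405·(1/2)^(268/36) + 405·(1/2)^(201/36) + 405·(1/2)^(134/36) + 405·(1/2)^(67/36)
      = 2.3252 + 8.447 + 30.687 + 111.48 ≈ 152.94 mg.

153 mg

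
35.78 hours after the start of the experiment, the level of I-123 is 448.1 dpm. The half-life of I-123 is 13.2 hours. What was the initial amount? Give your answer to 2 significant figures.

2900 dpm

Number of half-lives elapsed: n = 35.78/13.2 ≈ 2.7106.
A₀ = A × 2^n = 448.1 × 2^2.7106 = 448.1 × 6.546 ≈ 2933.2 dpm.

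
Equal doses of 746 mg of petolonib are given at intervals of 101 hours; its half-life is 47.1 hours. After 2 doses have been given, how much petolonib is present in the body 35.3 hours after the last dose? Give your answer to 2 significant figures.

The 2 doses were given 136.3, 35.3 hours ago.
Total = 746·(1/2)^(136.3/47.1) + 746·(1/2)^(35.3/47.1)
      = 100.37 + 443.74 ≈ 544.11 mg.

540 mg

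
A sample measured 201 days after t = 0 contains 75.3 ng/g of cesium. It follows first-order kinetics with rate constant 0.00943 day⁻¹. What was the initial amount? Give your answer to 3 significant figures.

t½ = ln 2 / λ = 0.69315 / 0.00943 ≈ 73.504 days.
Number of half-lives elapsed: n = 201/73.504 ≈ 2.7345.
A₀ = A × 2^n = 75.3 × 2^2.7345 = 75.3 × 6.6554 ≈ 501.15 ng/g.

501 ng/g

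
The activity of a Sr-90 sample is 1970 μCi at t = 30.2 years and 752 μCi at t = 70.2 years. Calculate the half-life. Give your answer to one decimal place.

28.8 years

Over Δt = 70.2 − 30.2 = 40 years, the level fell by a factor of 1970/752 ≈ 2.6197.
n = log₂(2.6197) ≈ 1.3894 half-lives, so t½ = 40/1.3894 ≈ 28.79 years.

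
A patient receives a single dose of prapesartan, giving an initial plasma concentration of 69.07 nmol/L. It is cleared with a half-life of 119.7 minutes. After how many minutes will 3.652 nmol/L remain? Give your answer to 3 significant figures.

Fraction remaining = 3.652/69.07 ≈ 0.052874.
n = log₂(69.07/3.652) = ln(18.913)/ln 2 ≈ 4.2413 half-lives.
t = n × t½ = 4.2413 × 119.7 ≈ 507.68 minutes.

508 minutes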